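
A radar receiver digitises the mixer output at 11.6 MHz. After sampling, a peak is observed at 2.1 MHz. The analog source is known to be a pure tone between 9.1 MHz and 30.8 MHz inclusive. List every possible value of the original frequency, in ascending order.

9.5 MHz, 13.7 MHz, 21.1 MHz, 25.3 MHz

Frequencies that alias to 2.1 MHz are k·fs ± 2.1 MHz for integer k ≥ 0.
k=0: 2.1 MHz.
k=1: 9.5 MHz, 13.7 MHz.
k=2: 21.1 MHz, 25.3 MHz.
k=3: 32.7 MHz, 36.9 MHz.
Within [9.1 MHz, 30.8 MHz]: 9.5 MHz, 13.7 MHz, 21.1 MHz, 25.3 MHz.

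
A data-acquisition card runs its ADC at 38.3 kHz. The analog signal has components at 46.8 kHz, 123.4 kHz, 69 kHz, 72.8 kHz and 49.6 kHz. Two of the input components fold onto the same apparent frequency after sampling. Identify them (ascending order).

fs/2 = 19.15 kHz.
46.8 kHz mod fs = 8.5 kHz.
8.5 kHz ≤ fs/2 = 19.15 kHz, appears at 8.5 kHz.
123.4 kHz mod fs = 8.5 kHz.
8.5 kHz ≤ fs/2 = 19.15 kHz, appears at 8.5 kHz.
69 kHz mod fs = 30.7 kHz.
30.7 kHz > fs/2 = 19.15 kHz, folds to fs − 30.7 kHz = 7.6 kHz.
72.8 kHz mod fs = 34.5 kHz.
34.5 kHz > fs/2 = 19.15 kHz, folds to fs − 34.5 kHz = 3.8 kHz.
49.6 kHz mod fs = 11.3 kHz.
11.3 kHz ≤ fs/2 = 19.15 kHz, appears at 11.3 kHz.
46.8 kHz and 123.4 kHz both map to 8.5 kHz.

46.8 kHz, 123.4 kHz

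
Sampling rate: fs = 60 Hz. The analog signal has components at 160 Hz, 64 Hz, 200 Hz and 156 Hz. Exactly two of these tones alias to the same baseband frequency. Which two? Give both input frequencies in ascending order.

160 Hz, 200 Hz

fs/2 = 30 Hz.
160 Hz mod fs = 40 Hz.
40 Hz > fs/2 = 30 Hz, folds to fs − 40 Hz = 20 Hz.
64 Hz mod fs = 4 Hz.
4 Hz ≤ fs/2 = 30 Hz, appears at 4 Hz.
200 Hz mod fs = 20 Hz.
20 Hz ≤ fs/2 = 30 Hz, appears at 20 Hz.
156 Hz mod fs = 36 Hz.
36 Hz > fs/2 = 30 Hz, folds to fs − 36 Hz = 24 Hz.
160 Hz and 200 Hz both map to 20 Hz.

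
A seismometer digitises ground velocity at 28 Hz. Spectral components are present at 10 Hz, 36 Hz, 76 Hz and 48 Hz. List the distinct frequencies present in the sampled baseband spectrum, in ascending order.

fs/2 = 14 Hz.
10 Hz ≤ fs/2 = 14 Hz, passes unchanged.
36 Hz mod fs = 8 Hz.
8 Hz ≤ fs/2 = 14 Hz, appears at 8 Hz.
76 Hz mod fs = 20 Hz.
20 Hz > fs/2 = 14 Hz, folds to fs − 20 Hz = 8 Hz.
48 Hz mod fs = 20 Hz.
20 Hz > fs/2 = 14 Hz, folds to fs − 20 Hz = 8 Hz.
Distinct values: {8 Hz, 10 Hz}.

8 Hz, 10 Hz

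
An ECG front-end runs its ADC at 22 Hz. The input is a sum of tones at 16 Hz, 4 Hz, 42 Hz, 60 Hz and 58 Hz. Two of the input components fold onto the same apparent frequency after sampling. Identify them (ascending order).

fs/2 = 11 Hz.
16 Hz > fs/2 = 11 Hz, folds to fs − 16 Hz = 6 Hz.
4 Hz ≤ fs/2 = 11 Hz, passes unchanged.
42 Hz mod fs = 20 Hz.
20 Hz > fs/2 = 11 Hz, folds to fs − 20 Hz = 2 Hz.
60 Hz mod fs = 16 Hz.
16 Hz > fs/2 = 11 Hz, folds to fs − 16 Hz = 6 Hz.
58 Hz mod fs = 14 Hz.
14 Hz > fs/2 = 11 Hz, folds to fs − 14 Hz = 8 Hz.
16 Hz and 60 Hz both map to 6 Hz.

16 Hz, 60 Hz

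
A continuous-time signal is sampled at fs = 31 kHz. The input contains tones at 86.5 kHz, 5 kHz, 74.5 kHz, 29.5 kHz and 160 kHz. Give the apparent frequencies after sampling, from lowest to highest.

1.5 kHz, 5 kHz, 6.5 kHz, 12.5 kHz

fs/2 = 15.5 kHz.
86.5 kHz mod fs = 24.5 kHz.
24.5 kHz > fs/2 = 15.5 kHz, folds to fs − 24.5 kHz = 6.5 kHz.
5 kHz ≤ fs/2 = 15.5 kHz, passes unchanged.
74.5 kHz mod fs = 12.5 kHz.
12.5 kHz ≤ fs/2 = 15.5 kHz, appears at 12.5 kHz.
29.5 kHz > fs/2 = 15.5 kHz, folds to fs − 29.5 kHz = 1.5 kHz.
160 kHz mod fs = 5 kHz.
5 kHz ≤ fs/2 = 15.5 kHz, appears at 5 kHz.
Distinct values: {1.5 kHz, 5 kHz, 6.5 kHz, 12.5 kHz}.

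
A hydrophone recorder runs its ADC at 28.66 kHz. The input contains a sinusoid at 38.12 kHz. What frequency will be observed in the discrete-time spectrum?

9.46 kHz

38.12 kHz mod fs = 9.46 kHz.
9.46 kHz ≤ fs/2 = 14.33 kHz, appears at 9.46 kHz.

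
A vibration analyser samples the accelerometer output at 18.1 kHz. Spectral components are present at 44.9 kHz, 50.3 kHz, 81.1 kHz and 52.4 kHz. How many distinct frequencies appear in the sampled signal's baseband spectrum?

fs/2 = 9.05 kHz.
44.9 kHz mod fs = 8.7 kHz.
8.7 kHz ≤ fs/2 = 9.05 kHz, appears at 8.7 kHz.
50.3 kHz mod fs = 14.1 kHz.
14.1 kHz > fs/2 = 9.05 kHz, folds to fs − 14.1 kHz = 4 kHz.
81.1 kHz mod fs = 8.7 kHz.
8.7 kHz ≤ fs/2 = 9.05 kHz, appears at 8.7 kHz.
52.4 kHz mod fs = 16.2 kHz.
16.2 kHz > fs/2 = 9.05 kHz, folds to fs − 16.2 kHz = 1.9 kHz.
Distinct values: {1.9 kHz, 4 kHz, 8.7 kHz} → 3.

3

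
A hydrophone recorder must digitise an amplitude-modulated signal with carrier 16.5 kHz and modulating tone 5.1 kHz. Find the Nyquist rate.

43.2 kHz

AM sidebands sit at fc ± fm = 11.4 kHz and 21.6 kHz.
Highest-frequency component: 21.6 kHz.
Nyquist rate = 2 × 21.6 kHz = 43.2 kHz.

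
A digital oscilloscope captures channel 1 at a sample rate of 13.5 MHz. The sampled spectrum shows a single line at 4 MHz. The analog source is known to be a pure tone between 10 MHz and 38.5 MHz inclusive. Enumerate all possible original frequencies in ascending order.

17.5 MHz, 23 MHz, 31 MHz, 36.5 MHz

Frequencies that alias to 4 MHz are k·fs ± 4 MHz for integer k ≥ 0.
k=0: 4 MHz.
k=1: 9.5 MHz, 17.5 MHz.
k=2: 23 MHz, 31 MHz.
k=3: 36.5 MHz, 44.5 MHz.
k=4: 50 MHz, 58 MHz.
Within [10 MHz, 38.5 MHz]: 17.5 MHz, 23 MHz, 31 MHz, 36.5 MHz.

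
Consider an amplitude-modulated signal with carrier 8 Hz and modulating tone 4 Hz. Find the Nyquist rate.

24 Hz

AM sidebands sit at fc ± fm = 4 Hz and 12 Hz.
Highest-frequency component: 12 Hz.
Nyquist rate = 2 × 12 Hz = 24 Hz.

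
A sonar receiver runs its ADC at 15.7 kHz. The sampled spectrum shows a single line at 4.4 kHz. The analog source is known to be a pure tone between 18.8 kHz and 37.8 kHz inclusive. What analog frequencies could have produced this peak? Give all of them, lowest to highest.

Frequencies that alias to 4.4 kHz are k·fs ± 4.4 kHz for integer k ≥ 0.
k=0: 4.4 kHz.
k=1: 11.3 kHz, 20.1 kHz.
k=2: 27 kHz, 35.8 kHz.
k=3: 42.7 kHz, 51.5 kHz.
Within [18.8 kHz, 37.8 kHz]: 20.1 kHz, 27 kHz, 35.8 kHz.

20.1 kHz, 27 kHz, 35.8 kHz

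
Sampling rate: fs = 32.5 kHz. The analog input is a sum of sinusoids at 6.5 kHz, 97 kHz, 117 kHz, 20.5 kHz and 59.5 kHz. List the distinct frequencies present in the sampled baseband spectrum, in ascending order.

fs/2 = 16.25 kHz.
6.5 kHz ≤ fs/2 = 16.25 kHz, passes unchanged.
97 kHz mod fs = 32 kHz.
32 kHz > fs/2 = 16.25 kHz, folds to fs − 32 kHz = 0.5 kHz.
117 kHz mod fs = 19.5 kHz.
19.5 kHz > fs/2 = 16.25 kHz, folds to fs − 19.5 kHz = 13 kHz.
20.5 kHz > fs/2 = 16.25 kHz, folds to fs − 20.5 kHz = 12 kHz.
59.5 kHz mod fs = 27 kHz.
27 kHz > fs/2 = 16.25 kHz, folds to fs − 27 kHz = 5.5 kHz.
Distinct values: {0.5 kHz, 5.5 kHz, 6.5 kHz, 12 kHz, 13 kHz}.

0.5 kHz, 5.5 kHz, 6.5 kHz, 12 kHz, 13 kHz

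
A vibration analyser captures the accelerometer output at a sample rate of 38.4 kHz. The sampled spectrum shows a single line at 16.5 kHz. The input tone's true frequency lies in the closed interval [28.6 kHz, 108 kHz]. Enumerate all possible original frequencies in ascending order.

Frequencies that alias to 16.5 kHz are k·fs ± 16.5 kHz for integer k ≥ 0.
k=0: 16.5 kHz.
k=1: 21.9 kHz, 54.9 kHz.
k=2: 60.3 kHz, 93.3 kHz.
k=3: 98.7 kHz, 131.7 kHz.
k=4: 137.1 kHz, 170.1 kHz.
Within [28.6 kHz, 108 kHz]: 54.9 kHz, 60.3 kHz, 93.3 kHz, 98.7 kHz.

54.9 kHz, 60.3 kHz, 93.3 kHz, 98.7 kHz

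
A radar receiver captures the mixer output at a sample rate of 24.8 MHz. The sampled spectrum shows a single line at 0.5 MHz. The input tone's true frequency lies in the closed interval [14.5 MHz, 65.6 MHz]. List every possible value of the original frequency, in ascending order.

Frequencies that alias to 0.5 MHz are k·fs ± 0.5 MHz for integer k ≥ 0.
k=0: 0.5 MHz.
k=1: 24.3 MHz, 25.3 MHz.
k=2: 49.1 MHz, 50.1 MHz.
k=3: 73.9 MHz, 74.9 MHz.
Within [14.5 MHz, 65.6 MHz]: 24.3 MHz, 25.3 MHz, 49.1 MHz, 50.1 MHz.

24.3 MHz, 25.3 MHz, 49.1 MHz, 50.1 MHz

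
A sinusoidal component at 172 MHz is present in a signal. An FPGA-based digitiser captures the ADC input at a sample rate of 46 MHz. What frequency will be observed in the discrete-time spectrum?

12 MHz

172 MHz mod fs = 34 MHz.
34 MHz > fs/2 = 23 MHz, folds to fs − 34 MHz = 12 MHz.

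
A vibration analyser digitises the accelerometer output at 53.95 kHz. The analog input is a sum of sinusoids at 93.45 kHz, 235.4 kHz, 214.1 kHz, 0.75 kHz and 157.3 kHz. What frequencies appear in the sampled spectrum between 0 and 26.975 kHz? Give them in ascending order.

0.75 kHz, 1.7 kHz, 4.55 kHz, 14.45 kHz, 19.6 kHz

fs/2 = 26.975 kHz.
93.45 kHz mod fs = 39.5 kHz.
39.5 kHz > fs/2 = 26.975 kHz, folds to fs − 39.5 kHz = 14.45 kHz.
235.4 kHz mod fs = 19.6 kHz.
19.6 kHz ≤ fs/2 = 26.975 kHz, appears at 19.6 kHz.
214.1 kHz mod fs = 52.25 kHz.
52.25 kHz > fs/2 = 26.975 kHz, folds to fs − 52.25 kHz = 1.7 kHz.
0.75 kHz ≤ fs/2 = 26.975 kHz, passes unchanged.
157.3 kHz mod fs = 49.4 kHz.
49.4 kHz > fs/2 = 26.975 kHz, folds to fs − 49.4 kHz = 4.55 kHz.
Distinct values: {0.75 kHz, 1.7 kHz, 4.55 kHz, 14.45 kHz, 19.6 kHz}.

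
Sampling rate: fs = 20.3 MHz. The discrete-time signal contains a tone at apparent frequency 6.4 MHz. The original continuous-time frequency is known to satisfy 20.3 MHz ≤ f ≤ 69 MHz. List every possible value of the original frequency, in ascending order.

Frequencies that alias to 6.4 MHz are k·fs ± 6.4 MHz for integer k ≥ 0.
k=0: 6.4 MHz.
k=1: 13.9 MHz, 26.7 MHz.
k=2: 34.2 MHz, 47 MHz.
k=3: 54.5 MHz, 67.3 MHz.
k=4: 74.8 MHz, 87.6 MHz.
Within [20.3 MHz, 69 MHz]: 26.7 MHz, 34.2 MHz, 47 MHz, 54.5 MHz, 67.3 MHz.

26.7 MHz, 34.2 MHz, 47 MHz, 54.5 MHz, 67.3 MHz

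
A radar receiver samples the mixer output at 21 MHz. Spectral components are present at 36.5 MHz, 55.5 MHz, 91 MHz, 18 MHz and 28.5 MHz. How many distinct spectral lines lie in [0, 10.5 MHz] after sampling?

fs/2 = 10.5 MHz.
36.5 MHz mod fs = 15.5 MHz.
15.5 MHz > fs/2 = 10.5 MHz, folds to fs − 15.5 MHz = 5.5 MHz.
55.5 MHz mod fs = 13.5 MHz.
13.5 MHz > fs/2 = 10.5 MHz, folds to fs − 13.5 MHz = 7.5 MHz.
91 MHz mod fs = 7 MHz.
7 MHz ≤ fs/2 = 10.5 MHz, appears at 7 MHz.
18 MHz > fs/2 = 10.5 MHz, folds to fs − 18 MHz = 3 MHz.
28.5 MHz mod fs = 7.5 MHz.
7.5 MHz ≤ fs/2 = 10.5 MHz, appears at 7.5 MHz.
Distinct values: {3 MHz, 5.5 MHz, 7 MHz, 7.5 MHz} → 4.

4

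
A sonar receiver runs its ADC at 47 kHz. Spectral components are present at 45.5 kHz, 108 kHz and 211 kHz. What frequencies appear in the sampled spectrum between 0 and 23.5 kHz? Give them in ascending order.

1.5 kHz, 14 kHz, 23 kHz

fs/2 = 23.5 kHz.
45.5 kHz > fs/2 = 23.5 kHz, folds to fs − 45.5 kHz = 1.5 kHz.
108 kHz mod fs = 14 kHz.
14 kHz ≤ fs/2 = 23.5 kHz, appears at 14 kHz.
211 kHz mod fs = 23 kHz.
23 kHz ≤ fs/2 = 23.5 kHz, appears at 23 kHz.
Distinct values: {1.5 kHz, 14 kHz, 23 kHz}.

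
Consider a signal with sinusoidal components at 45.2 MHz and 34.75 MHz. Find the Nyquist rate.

90.4 MHz

Highest-frequency component: 45.2 MHz.
Nyquist rate = 2 × 45.2 MHz = 90.4 MHz.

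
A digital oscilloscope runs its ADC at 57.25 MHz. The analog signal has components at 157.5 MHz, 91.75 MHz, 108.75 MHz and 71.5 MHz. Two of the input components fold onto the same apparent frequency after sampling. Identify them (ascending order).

fs/2 = 28.625 MHz.
157.5 MHz mod fs = 43 MHz.
43 MHz > fs/2 = 28.625 MHz, folds to fs − 43 MHz = 14.25 MHz.
91.75 MHz mod fs = 34.5 MHz.
34.5 MHz > fs/2 = 28.625 MHz, folds to fs − 34.5 MHz = 22.75 MHz.
108.75 MHz mod fs = 51.5 MHz.
51.5 MHz > fs/2 = 28.625 MHz, folds to fs − 51.5 MHz = 5.75 MHz.
71.5 MHz mod fs = 14.25 MHz.
14.25 MHz ≤ fs/2 = 28.625 MHz, appears at 14.25 MHz.
71.5 MHz and 157.5 MHz both map to 14.25 MHz.

71.5 MHz, 157.5 MHz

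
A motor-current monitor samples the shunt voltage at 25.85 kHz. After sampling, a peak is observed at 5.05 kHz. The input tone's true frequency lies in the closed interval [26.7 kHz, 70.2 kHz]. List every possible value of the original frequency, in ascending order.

30.9 kHz, 46.65 kHz, 56.75 kHz

Frequencies that alias to 5.05 kHz are k·fs ± 5.05 kHz for integer k ≥ 0.
k=0: 5.05 kHz.
k=1: 20.8 kHz, 30.9 kHz.
k=2: 46.65 kHz, 56.75 kHz.
k=3: 72.5 kHz, 82.6 kHz.
Within [26.7 kHz, 70.2 kHz]: 30.9 kHz, 46.65 kHz, 56.75 kHz.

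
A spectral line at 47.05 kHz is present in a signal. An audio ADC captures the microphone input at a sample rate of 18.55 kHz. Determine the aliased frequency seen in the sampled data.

8.6 kHz

47.05 kHz mod fs = 9.95 kHz.
9.95 kHz > fs/2 = 9.275 kHz, folds to fs − 9.95 kHz = 8.6 kHz.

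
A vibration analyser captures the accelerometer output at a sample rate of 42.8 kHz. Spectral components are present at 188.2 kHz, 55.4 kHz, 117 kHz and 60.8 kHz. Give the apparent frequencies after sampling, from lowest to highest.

fs/2 = 21.4 kHz.
188.2 kHz mod fs = 17 kHz.
17 kHz ≤ fs/2 = 21.4 kHz, appears at 17 kHz.
55.4 kHz mod fs = 12.6 kHz.
12.6 kHz ≤ fs/2 = 21.4 kHz, appears at 12.6 kHz.
117 kHz mod fs = 31.4 kHz.
31.4 kHz > fs/2 = 21.4 kHz, folds to fs − 31.4 kHz = 11.4 kHz.
60.8 kHz mod fs = 18 kHz.
18 kHz ≤ fs/2 = 21.4 kHz, appears at 18 kHz.
Distinct values: {11.4 kHz, 12.6 kHz, 17 kHz, 18 kHz}.

11.4 kHz, 12.6 kHz, 17 kHz, 18 kHz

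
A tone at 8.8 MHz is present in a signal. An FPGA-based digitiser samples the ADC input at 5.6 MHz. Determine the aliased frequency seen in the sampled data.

8.8 MHz mod fs = 3.2 MHz.
3.2 MHz > fs/2 = 2.8 MHz, folds to fs − 3.2 MHz = 2.4 MHz.

2.4 MHz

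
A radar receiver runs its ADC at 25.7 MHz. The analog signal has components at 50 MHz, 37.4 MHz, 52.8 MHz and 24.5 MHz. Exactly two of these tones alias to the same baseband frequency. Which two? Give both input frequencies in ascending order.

50 MHz, 52.8 MHz

fs/2 = 12.85 MHz.
50 MHz mod fs = 24.3 MHz.
24.3 MHz > fs/2 = 12.85 MHz, folds to fs − 24.3 MHz = 1.4 MHz.
37.4 MHz mod fs = 11.7 MHz.
11.7 MHz ≤ fs/2 = 12.85 MHz, appears at 11.7 MHz.
52.8 MHz mod fs = 1.4 MHz.
1.4 MHz ≤ fs/2 = 12.85 MHz, appears at 1.4 MHz.
24.5 MHz > fs/2 = 12.85 MHz, folds to fs − 24.5 MHz = 1.2 MHz.
50 MHz and 52.8 MHz both map to 1.4 MHz.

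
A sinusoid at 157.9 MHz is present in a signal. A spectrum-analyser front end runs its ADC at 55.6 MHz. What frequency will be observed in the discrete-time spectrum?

8.9 MHz

157.9 MHz mod fs = 46.7 MHz.
46.7 MHz > fs/2 = 27.8 MHz, folds to fs − 46.7 MHz = 8.9 MHz.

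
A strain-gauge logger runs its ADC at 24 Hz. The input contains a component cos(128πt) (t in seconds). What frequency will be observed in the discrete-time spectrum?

ω = 128π rad/s → f = ω/(2π) = 64 Hz.
64 Hz mod fs = 16 Hz.
16 Hz > fs/2 = 12 Hz, folds to fs − 16 Hz = 8 Hz.

8 Hz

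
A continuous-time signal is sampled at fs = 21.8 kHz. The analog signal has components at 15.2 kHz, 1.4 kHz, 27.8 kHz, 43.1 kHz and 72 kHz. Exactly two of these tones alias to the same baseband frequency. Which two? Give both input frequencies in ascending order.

15.2 kHz, 72 kHz

fs/2 = 10.9 kHz.
15.2 kHz > fs/2 = 10.9 kHz, folds to fs − 15.2 kHz = 6.6 kHz.
1.4 kHz ≤ fs/2 = 10.9 kHz, passes unchanged.
27.8 kHz mod fs = 6 kHz.
6 kHz ≤ fs/2 = 10.9 kHz, appears at 6 kHz.
43.1 kHz mod fs = 21.3 kHz.
21.3 kHz > fs/2 = 10.9 kHz, folds to fs − 21.3 kHz = 0.5 kHz.
72 kHz mod fs = 6.6 kHz.
6.6 kHz ≤ fs/2 = 10.9 kHz, appears at 6.6 kHz.
15.2 kHz and 72 kHz both map to 6.6 kHz.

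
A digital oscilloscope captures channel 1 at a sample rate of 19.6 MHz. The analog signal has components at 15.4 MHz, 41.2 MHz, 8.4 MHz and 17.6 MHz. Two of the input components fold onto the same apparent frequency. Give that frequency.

fs/2 = 9.8 MHz.
15.4 MHz > fs/2 = 9.8 MHz, folds to fs − 15.4 MHz = 4.2 MHz.
41.2 MHz mod fs = 2 MHz.
2 MHz ≤ fs/2 = 9.8 MHz, appears at 2 MHz.
8.4 MHz ≤ fs/2 = 9.8 MHz, passes unchanged.
17.6 MHz > fs/2 = 9.8 MHz, folds to fs − 17.6 MHz = 2 MHz.
17.6 MHz and 41.2 MHz both map to 2 MHz.

2 MHz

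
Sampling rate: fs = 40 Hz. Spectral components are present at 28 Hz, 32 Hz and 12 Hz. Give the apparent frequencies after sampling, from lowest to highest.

8 Hz, 12 Hz

fs/2 = 20 Hz.
28 Hz > fs/2 = 20 Hz, folds to fs − 28 Hz = 12 Hz.
32 Hz > fs/2 = 20 Hz, folds to fs − 32 Hz = 8 Hz.
12 Hz ≤ fs/2 = 20 Hz, passes unchanged.
Distinct values: {8 Hz, 12 Hz}.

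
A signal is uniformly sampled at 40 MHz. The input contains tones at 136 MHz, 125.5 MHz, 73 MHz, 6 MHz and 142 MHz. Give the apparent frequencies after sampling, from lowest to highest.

5.5 MHz, 6 MHz, 7 MHz, 16 MHz, 18 MHz

fs/2 = 20 MHz.
136 MHz mod fs = 16 MHz.
16 MHz ≤ fs/2 = 20 MHz, appears at 16 MHz.
125.5 MHz mod fs = 5.5 MHz.
5.5 MHz ≤ fs/2 = 20 MHz, appears at 5.5 MHz.
73 MHz mod fs = 33 MHz.
33 MHz > fs/2 = 20 MHz, folds to fs − 33 MHz = 7 MHz.
6 MHz ≤ fs/2 = 20 MHz, passes unchanged.
142 MHz mod fs = 22 MHz.
22 MHz > fs/2 = 20 MHz, folds to fs − 22 MHz = 18 MHz.
Distinct values: {5.5 MHz, 6 MHz, 7 MHz, 16 MHz, 18 MHz}.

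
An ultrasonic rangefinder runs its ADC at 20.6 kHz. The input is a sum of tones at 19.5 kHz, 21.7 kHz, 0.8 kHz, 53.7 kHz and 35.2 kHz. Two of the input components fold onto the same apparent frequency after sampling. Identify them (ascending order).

19.5 kHz, 21.7 kHz

fs/2 = 10.3 kHz.
19.5 kHz > fs/2 = 10.3 kHz, folds to fs − 19.5 kHz = 1.1 kHz.
21.7 kHz mod fs = 1.1 kHz.
1.1 kHz ≤ fs/2 = 10.3 kHz, appears at 1.1 kHz.
0.8 kHz ≤ fs/2 = 10.3 kHz, passes unchanged.
53.7 kHz mod fs = 12.5 kHz.
12.5 kHz > fs/2 = 10.3 kHz, folds to fs − 12.5 kHz = 8.1 kHz.
35.2 kHz mod fs = 14.6 kHz.
14.6 kHz > fs/2 = 10.3 kHz, folds to fs − 14.6 kHz = 6 kHz.
19.5 kHz and 21.7 kHz both map to 1.1 kHz.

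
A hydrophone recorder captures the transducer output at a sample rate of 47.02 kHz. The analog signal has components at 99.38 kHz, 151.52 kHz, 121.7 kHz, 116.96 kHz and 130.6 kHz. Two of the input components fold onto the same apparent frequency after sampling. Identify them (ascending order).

130.6 kHz, 151.52 kHz

fs/2 = 23.51 kHz.
99.38 kHz mod fs = 5.34 kHz.
5.34 kHz ≤ fs/2 = 23.51 kHz, appears at 5.34 kHz.
151.52 kHz mod fs = 10.46 kHz.
10.46 kHz ≤ fs/2 = 23.51 kHz, appears at 10.46 kHz.
121.7 kHz mod fs = 27.66 kHz.
27.66 kHz > fs/2 = 23.51 kHz, folds to fs − 27.66 kHz = 19.36 kHz.
116.96 kHz mod fs = 22.92 kHz.
22.92 kHz ≤ fs/2 = 23.51 kHz, appears at 22.92 kHz.
130.6 kHz mod fs = 36.56 kHz.
36.56 kHz > fs/2 = 23.51 kHz, folds to fs − 36.56 kHz = 10.46 kHz.
130.6 kHz and 151.52 kHz both map to 10.46 kHz.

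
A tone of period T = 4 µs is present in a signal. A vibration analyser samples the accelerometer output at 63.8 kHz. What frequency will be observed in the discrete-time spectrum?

5.2 kHz

T = 4 µs → f = 1/T = 250 kHz.
250 kHz mod fs = 58.6 kHz.
58.6 kHz > fs/2 = 31.9 kHz, folds to fs − 58.6 kHz = 5.2 kHz.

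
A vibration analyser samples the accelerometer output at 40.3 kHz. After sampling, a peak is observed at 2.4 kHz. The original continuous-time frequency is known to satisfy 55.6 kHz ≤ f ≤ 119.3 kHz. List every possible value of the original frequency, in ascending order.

78.2 kHz, 83 kHz, 118.5 kHz

Frequencies that alias to 2.4 kHz are k·fs ± 2.4 kHz for integer k ≥ 0.
k=0: 2.4 kHz.
k=1: 37.9 kHz, 42.7 kHz.
k=2: 78.2 kHz, 83 kHz.
k=3: 118.5 kHz, 123.3 kHz.
k=4: 158.8 kHz, 163.6 kHz.
Within [55.6 kHz, 119.3 kHz]: 78.2 kHz, 83 kHz, 118.5 kHz.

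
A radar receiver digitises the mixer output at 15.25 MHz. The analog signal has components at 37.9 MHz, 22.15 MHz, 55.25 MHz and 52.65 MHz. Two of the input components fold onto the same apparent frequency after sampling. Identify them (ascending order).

fs/2 = 7.625 MHz.
37.9 MHz mod fs = 7.4 MHz.
7.4 MHz ≤ fs/2 = 7.625 MHz, appears at 7.4 MHz.
22.15 MHz mod fs = 6.9 MHz.
6.9 MHz ≤ fs/2 = 7.625 MHz, appears at 6.9 MHz.
55.25 MHz mod fs = 9.5 MHz.
9.5 MHz > fs/2 = 7.625 MHz, folds to fs − 9.5 MHz = 5.75 MHz.
52.65 MHz mod fs = 6.9 MHz.
6.9 MHz ≤ fs/2 = 7.625 MHz, appears at 6.9 MHz.
22.15 MHz and 52.65 MHz both map to 6.9 MHz.

22.15 MHz, 52.65 MHz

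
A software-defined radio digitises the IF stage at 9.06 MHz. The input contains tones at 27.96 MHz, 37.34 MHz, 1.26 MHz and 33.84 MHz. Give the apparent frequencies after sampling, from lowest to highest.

fs/2 = 4.53 MHz.
27.96 MHz mod fs = 0.78 MHz.
0.78 MHz ≤ fs/2 = 4.53 MHz, appears at 0.78 MHz.
37.34 MHz mod fs = 1.1 MHz.
1.1 MHz ≤ fs/2 = 4.53 MHz, appears at 1.1 MHz.
1.26 MHz ≤ fs/2 = 4.53 MHz, passes unchanged.
33.84 MHz mod fs = 6.66 MHz.
6.66 MHz > fs/2 = 4.53 MHz, folds to fs − 6.66 MHz = 2.4 MHz.
Distinct values: {0.78 MHz, 1.1 MHz, 1.26 MHz, 2.4 MHz}.

0.78 MHz, 1.1 MHz, 1.26 MHz, 2.4 MHz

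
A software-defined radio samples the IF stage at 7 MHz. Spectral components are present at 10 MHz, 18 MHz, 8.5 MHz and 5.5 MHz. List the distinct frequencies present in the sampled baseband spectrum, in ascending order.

fs/2 = 3.5 MHz.
10 MHz mod fs = 3 MHz.
3 MHz ≤ fs/2 = 3.5 MHz, appears at 3 MHz.
18 MHz mod fs = 4 MHz.
4 MHz > fs/2 = 3.5 MHz, folds to fs − 4 MHz = 3 MHz.
8.5 MHz mod fs = 1.5 MHz.
1.5 MHz ≤ fs/2 = 3.5 MHz, appears at 1.5 MHz.
5.5 MHz > fs/2 = 3.5 MHz, folds to fs − 5.5 MHz = 1.5 MHz.
Distinct values: {1.5 MHz, 3 MHz}.

1.5 MHz, 3 MHz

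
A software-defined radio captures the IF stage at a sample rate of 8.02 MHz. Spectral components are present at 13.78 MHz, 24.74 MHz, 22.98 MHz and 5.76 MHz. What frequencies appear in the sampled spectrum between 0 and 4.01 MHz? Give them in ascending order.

fs/2 = 4.01 MHz.
13.78 MHz mod fs = 5.76 MHz.
5.76 MHz > fs/2 = 4.01 MHz, folds to fs − 5.76 MHz = 2.26 MHz.
24.74 MHz mod fs = 0.68 MHz.
0.68 MHz ≤ fs/2 = 4.01 MHz, appears at 0.68 MHz.
22.98 MHz mod fs = 6.94 MHz.
6.94 MHz > fs/2 = 4.01 MHz, folds to fs − 6.94 MHz = 1.08 MHz.
5.76 MHz > fs/2 = 4.01 MHz, folds to fs − 5.76 MHz = 2.26 MHz.
Distinct values: {0.68 MHz, 1.08 MHz, 2.26 MHz}.

0.68 MHz, 1.08 MHz, 2.26 MHz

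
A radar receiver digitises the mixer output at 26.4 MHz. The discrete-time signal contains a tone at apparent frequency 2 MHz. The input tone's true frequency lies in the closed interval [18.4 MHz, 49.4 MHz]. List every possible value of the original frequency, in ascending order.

Frequencies that alias to 2 MHz are k·fs ± 2 MHz for integer k ≥ 0.
k=0: 2 MHz.
k=1: 24.4 MHz, 28.4 MHz.
k=2: 50.8 MHz, 54.8 MHz.
Within [18.4 MHz, 49.4 MHz]: 24.4 MHz, 28.4 MHz.

24.4 MHz, 28.4 MHz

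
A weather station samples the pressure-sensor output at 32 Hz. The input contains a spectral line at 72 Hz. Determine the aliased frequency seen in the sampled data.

8 Hz

72 Hz mod fs = 8 Hz.
8 Hz ≤ fs/2 = 16 Hz, appears at 8 Hz.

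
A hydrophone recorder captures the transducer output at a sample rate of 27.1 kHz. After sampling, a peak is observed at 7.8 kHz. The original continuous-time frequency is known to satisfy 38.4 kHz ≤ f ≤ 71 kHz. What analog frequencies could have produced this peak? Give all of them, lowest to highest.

46.4 kHz, 62 kHz

Frequencies that alias to 7.8 kHz are k·fs ± 7.8 kHz for integer k ≥ 0.
k=0: 7.8 kHz.
k=1: 19.3 kHz, 34.9 kHz.
k=2: 46.4 kHz, 62 kHz.
k=3: 73.5 kHz, 89.1 kHz.
Within [38.4 kHz, 71 kHz]: 46.4 kHz, 62 kHz.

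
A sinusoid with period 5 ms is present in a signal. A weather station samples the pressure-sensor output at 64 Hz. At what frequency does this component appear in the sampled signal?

T = 5 ms → f = 1/T = 200 Hz.
200 Hz mod fs = 8 Hz.
8 Hz ≤ fs/2 = 32 Hz, appears at 8 Hz.

8 Hz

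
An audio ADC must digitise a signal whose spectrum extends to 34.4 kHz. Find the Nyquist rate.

68.8 kHz

Nyquist rate = 2 × 34.4 kHz = 68.8 kHz.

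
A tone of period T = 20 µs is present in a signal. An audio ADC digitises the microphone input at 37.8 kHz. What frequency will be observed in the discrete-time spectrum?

T = 20 µs → f = 1/T = 50 kHz.
50 kHz mod fs = 12.2 kHz.
12.2 kHz ≤ fs/2 = 18.9 kHz, appears at 12.2 kHz.

12.2 kHz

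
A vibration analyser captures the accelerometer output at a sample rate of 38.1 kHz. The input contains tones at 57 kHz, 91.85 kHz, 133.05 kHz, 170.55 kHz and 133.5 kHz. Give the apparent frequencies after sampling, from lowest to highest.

15.65 kHz, 18.15 kHz, 18.75 kHz, 18.9 kHz

fs/2 = 19.05 kHz.
57 kHz mod fs = 18.9 kHz.
18.9 kHz ≤ fs/2 = 19.05 kHz, appears at 18.9 kHz.
91.85 kHz mod fs = 15.65 kHz.
15.65 kHz ≤ fs/2 = 19.05 kHz, appears at 15.65 kHz.
133.05 kHz mod fs = 18.75 kHz.
18.75 kHz ≤ fs/2 = 19.05 kHz, appears at 18.75 kHz.
170.55 kHz mod fs = 18.15 kHz.
18.15 kHz ≤ fs/2 = 19.05 kHz, appears at 18.15 kHz.
133.5 kHz mod fs = 19.2 kHz.
19.2 kHz > fs/2 = 19.05 kHz, folds to fs − 19.2 kHz = 18.9 kHz.
Distinct values: {15.65 kHz, 18.15 kHz, 18.75 kHz, 18.9 kHz}.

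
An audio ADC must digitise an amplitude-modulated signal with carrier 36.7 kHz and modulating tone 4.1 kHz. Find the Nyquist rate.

AM sidebands sit at fc ± fm = 32.6 kHz and 40.8 kHz.
Highest-frequency component: 40.8 kHz.
Nyquist rate = 2 × 40.8 kHz = 81.6 kHz.

81.6 kHz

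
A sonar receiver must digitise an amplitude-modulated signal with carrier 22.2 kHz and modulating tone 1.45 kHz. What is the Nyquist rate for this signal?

47.3 kHz

AM sidebands sit at fc ± fm = 20.75 kHz and 23.65 kHz.
Highest-frequency component: 23.65 kHz.
Nyquist rate = 2 × 23.65 kHz = 47.3 kHz.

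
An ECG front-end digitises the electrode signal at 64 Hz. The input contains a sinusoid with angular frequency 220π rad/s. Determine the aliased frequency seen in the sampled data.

ω = 220π rad/s → f = ω/(2π) = 110 Hz.
110 Hz mod fs = 46 Hz.
46 Hz > fs/2 = 32 Hz, folds to fs − 46 Hz = 18 Hz.

18 Hz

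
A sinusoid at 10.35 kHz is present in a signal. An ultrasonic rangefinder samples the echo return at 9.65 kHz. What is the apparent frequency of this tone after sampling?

10.35 kHz mod fs = 0.7 kHz.
0.7 kHz ≤ fs/2 = 4.825 kHz, appears at 0.7 kHz.

0.7 kHz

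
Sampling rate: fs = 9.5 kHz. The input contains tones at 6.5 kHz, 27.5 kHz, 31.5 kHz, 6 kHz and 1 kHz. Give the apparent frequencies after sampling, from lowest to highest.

fs/2 = 4.75 kHz.
6.5 kHz > fs/2 = 4.75 kHz, folds to fs − 6.5 kHz = 3 kHz.
27.5 kHz mod fs = 8.5 kHz.
8.5 kHz > fs/2 = 4.75 kHz, folds to fs − 8.5 kHz = 1 kHz.
31.5 kHz mod fs = 3 kHz.
3 kHz ≤ fs/2 = 4.75 kHz, appears at 3 kHz.
6 kHz > fs/2 = 4.75 kHz, folds to fs − 6 kHz = 3.5 kHz.
1 kHz ≤ fs/2 = 4.75 kHz, passes unchanged.
Distinct values: {1 kHz, 3 kHz, 3.5 kHz}.

1 kHz, 3 kHz, 3.5 kHz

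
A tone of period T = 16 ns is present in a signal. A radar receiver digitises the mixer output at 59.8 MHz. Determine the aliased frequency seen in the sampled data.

T = 16 ns → f = 1/T = 62.5 MHz.
62.5 MHz mod fs = 2.7 MHz.
2.7 MHz ≤ fs/2 = 29.9 MHz, appears at 2.7 MHz.

2.7 MHz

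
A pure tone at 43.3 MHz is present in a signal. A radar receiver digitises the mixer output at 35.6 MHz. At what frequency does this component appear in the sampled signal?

43.3 MHz mod fs = 7.7 MHz.
7.7 MHz ≤ fs/2 = 17.8 MHz, appears at 7.7 MHz.

7.7 MHz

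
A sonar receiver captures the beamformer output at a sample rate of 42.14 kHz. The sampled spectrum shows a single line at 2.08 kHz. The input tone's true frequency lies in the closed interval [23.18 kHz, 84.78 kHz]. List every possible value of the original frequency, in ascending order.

40.06 kHz, 44.22 kHz, 82.2 kHz

Frequencies that alias to 2.08 kHz are k·fs ± 2.08 kHz for integer k ≥ 0.
k=0: 2.08 kHz.
k=1: 40.06 kHz, 44.22 kHz.
k=2: 82.2 kHz, 86.36 kHz.
k=3: 124.34 kHz, 128.5 kHz.
Within [23.18 kHz, 84.78 kHz]: 40.06 kHz, 44.22 kHz, 82.2 kHz.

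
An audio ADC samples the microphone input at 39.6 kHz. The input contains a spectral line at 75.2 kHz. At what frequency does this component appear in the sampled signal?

4 kHz

75.2 kHz mod fs = 35.6 kHz.
35.6 kHz > fs/2 = 19.8 kHz, folds to fs − 35.6 kHz = 4 kHz.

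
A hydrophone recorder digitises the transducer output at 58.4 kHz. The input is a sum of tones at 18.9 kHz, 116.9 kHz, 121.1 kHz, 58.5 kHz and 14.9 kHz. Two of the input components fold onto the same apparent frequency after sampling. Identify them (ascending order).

58.5 kHz, 116.9 kHz

fs/2 = 29.2 kHz.
18.9 kHz ≤ fs/2 = 29.2 kHz, passes unchanged.
116.9 kHz mod fs = 0.1 kHz.
0.1 kHz ≤ fs/2 = 29.2 kHz, appears at 0.1 kHz.
121.1 kHz mod fs = 4.3 kHz.
4.3 kHz ≤ fs/2 = 29.2 kHz, appears at 4.3 kHz.
58.5 kHz mod fs = 0.1 kHz.
0.1 kHz ≤ fs/2 = 29.2 kHz, appears at 0.1 kHz.
14.9 kHz ≤ fs/2 = 29.2 kHz, passes unchanged.
58.5 kHz and 116.9 kHz both map to 0.1 kHz.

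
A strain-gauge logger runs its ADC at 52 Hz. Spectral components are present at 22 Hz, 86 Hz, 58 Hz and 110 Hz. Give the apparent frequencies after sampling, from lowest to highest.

fs/2 = 26 Hz.
22 Hz ≤ fs/2 = 26 Hz, passes unchanged.
86 Hz mod fs = 34 Hz.
34 Hz > fs/2 = 26 Hz, folds to fs − 34 Hz = 18 Hz.
58 Hz mod fs = 6 Hz.
6 Hz ≤ fs/2 = 26 Hz, appears at 6 Hz.
110 Hz mod fs = 6 Hz.
6 Hz ≤ fs/2 = 26 Hz, appears at 6 Hz.
Distinct values: {6 Hz, 18 Hz, 22 Hz}.

6 Hz, 18 Hz, 22 Hz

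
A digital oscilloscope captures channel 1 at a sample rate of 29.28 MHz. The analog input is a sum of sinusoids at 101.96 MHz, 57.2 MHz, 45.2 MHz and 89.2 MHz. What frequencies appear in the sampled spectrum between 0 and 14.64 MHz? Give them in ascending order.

fs/2 = 14.64 MHz.
101.96 MHz mod fs = 14.12 MHz.
14.12 MHz ≤ fs/2 = 14.64 MHz, appears at 14.12 MHz.
57.2 MHz mod fs = 27.92 MHz.
27.92 MHz > fs/2 = 14.64 MHz, folds to fs − 27.92 MHz = 1.36 MHz.
45.2 MHz mod fs = 15.92 MHz.
15.92 MHz > fs/2 = 14.64 MHz, folds to fs − 15.92 MHz = 13.36 MHz.
89.2 MHz mod fs = 1.36 MHz.
1.36 MHz ≤ fs/2 = 14.64 MHz, appears at 1.36 MHz.
Distinct values: {1.36 MHz, 13.36 MHz, 14.12 MHz}.

1.36 MHz, 13.36 MHz, 14.12 MHz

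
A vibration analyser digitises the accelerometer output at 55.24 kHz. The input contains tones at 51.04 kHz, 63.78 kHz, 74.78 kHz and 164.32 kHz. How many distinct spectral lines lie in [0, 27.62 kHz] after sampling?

4

fs/2 = 27.62 kHz.
51.04 kHz > fs/2 = 27.62 kHz, folds to fs − 51.04 kHz = 4.2 kHz.
63.78 kHz mod fs = 8.54 kHz.
8.54 kHz ≤ fs/2 = 27.62 kHz, appears at 8.54 kHz.
74.78 kHz mod fs = 19.54 kHz.
19.54 kHz ≤ fs/2 = 27.62 kHz, appears at 19.54 kHz.
164.32 kHz mod fs = 53.84 kHz.
53.84 kHz > fs/2 = 27.62 kHz, folds to fs − 53.84 kHz = 1.4 kHz.
Distinct values: {1.4 kHz, 4.2 kHz, 8.54 kHz, 19.54 kHz} → 4.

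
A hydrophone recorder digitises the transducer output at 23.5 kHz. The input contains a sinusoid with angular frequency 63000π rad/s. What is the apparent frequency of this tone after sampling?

8 kHz

ω = 63000π rad/s → f = ω/(2π) = 31500 Hz = 31.5 kHz.
31.5 kHz mod fs = 8 kHz.
8 kHz ≤ fs/2 = 11.75 kHz, appears at 8 kHz.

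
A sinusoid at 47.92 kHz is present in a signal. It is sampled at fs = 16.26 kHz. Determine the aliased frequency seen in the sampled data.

47.92 kHz mod fs = 15.4 kHz.
15.4 kHz > fs/2 = 8.13 kHz, folds to fs − 15.4 kHz = 0.86 kHz.

0.86 kHz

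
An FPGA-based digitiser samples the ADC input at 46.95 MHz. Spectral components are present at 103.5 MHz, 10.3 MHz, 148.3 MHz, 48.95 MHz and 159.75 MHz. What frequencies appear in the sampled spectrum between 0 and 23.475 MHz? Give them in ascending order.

fs/2 = 23.475 MHz.
103.5 MHz mod fs = 9.6 MHz.
9.6 MHz ≤ fs/2 = 23.475 MHz, appears at 9.6 MHz.
10.3 MHz ≤ fs/2 = 23.475 MHz, passes unchanged.
148.3 MHz mod fs = 7.45 MHz.
7.45 MHz ≤ fs/2 = 23.475 MHz, appears at 7.45 MHz.
48.95 MHz mod fs = 2 MHz.
2 MHz ≤ fs/2 = 23.475 MHz, appears at 2 MHz.
159.75 MHz mod fs = 18.9 MHz.
18.9 MHz ≤ fs/2 = 23.475 MHz, appears at 18.9 MHz.
Distinct values: {2 MHz, 7.45 MHz, 9.6 MHz, 10.3 MHz, 18.9 MHz}.

2 MHz, 7.45 MHz, 9.6 MHz, 10.3 MHz, 18.9 MHz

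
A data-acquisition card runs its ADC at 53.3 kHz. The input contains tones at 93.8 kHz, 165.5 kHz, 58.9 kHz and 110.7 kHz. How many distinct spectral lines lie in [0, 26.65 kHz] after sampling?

3

fs/2 = 26.65 kHz.
93.8 kHz mod fs = 40.5 kHz.
40.5 kHz > fs/2 = 26.65 kHz, folds to fs − 40.5 kHz = 12.8 kHz.
165.5 kHz mod fs = 5.6 kHz.
5.6 kHz ≤ fs/2 = 26.65 kHz, appears at 5.6 kHz.
58.9 kHz mod fs = 5.6 kHz.
5.6 kHz ≤ fs/2 = 26.65 kHz, appears at 5.6 kHz.
110.7 kHz mod fs = 4.1 kHz.
4.1 kHz ≤ fs/2 = 26.65 kHz, appears at 4.1 kHz.
Distinct values: {4.1 kHz, 5.6 kHz, 12.8 kHz} → 3.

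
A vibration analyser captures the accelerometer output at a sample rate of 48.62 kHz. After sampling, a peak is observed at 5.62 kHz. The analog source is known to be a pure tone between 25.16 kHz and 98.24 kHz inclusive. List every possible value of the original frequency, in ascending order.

Frequencies that alias to 5.62 kHz are k·fs ± 5.62 kHz for integer k ≥ 0.
k=0: 5.62 kHz.
k=1: 43 kHz, 54.24 kHz.
k=2: 91.62 kHz, 102.86 kHz.
k=3: 140.24 kHz, 151.48 kHz.
Within [25.16 kHz, 98.24 kHz]: 43 kHz, 54.24 kHz, 91.62 kHz.

43 kHz, 54.24 kHz, 91.62 kHz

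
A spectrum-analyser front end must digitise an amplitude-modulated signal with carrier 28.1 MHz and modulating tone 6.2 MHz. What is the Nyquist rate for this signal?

AM sidebands sit at fc ± fm = 21.9 MHz and 34.3 MHz.
Highest-frequency component: 34.3 MHz.
Nyquist rate = 2 × 34.3 MHz = 68.6 MHz.

68.6 MHz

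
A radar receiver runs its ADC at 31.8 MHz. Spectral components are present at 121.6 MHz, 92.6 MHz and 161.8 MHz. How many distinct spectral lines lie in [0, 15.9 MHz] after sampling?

2

fs/2 = 15.9 MHz.
121.6 MHz mod fs = 26.2 MHz.
26.2 MHz > fs/2 = 15.9 MHz, folds to fs − 26.2 MHz = 5.6 MHz.
92.6 MHz mod fs = 29 MHz.
29 MHz > fs/2 = 15.9 MHz, folds to fs − 29 MHz = 2.8 MHz.
161.8 MHz mod fs = 2.8 MHz.
2.8 MHz ≤ fs/2 = 15.9 MHz, appears at 2.8 MHz.
Distinct values: {2.8 MHz, 5.6 MHz} → 2.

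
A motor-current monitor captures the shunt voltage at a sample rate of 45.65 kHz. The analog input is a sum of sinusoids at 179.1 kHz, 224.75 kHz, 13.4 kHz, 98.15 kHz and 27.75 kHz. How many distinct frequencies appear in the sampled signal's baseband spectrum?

4

fs/2 = 22.825 kHz.
179.1 kHz mod fs = 42.15 kHz.
42.15 kHz > fs/2 = 22.825 kHz, folds to fs − 42.15 kHz = 3.5 kHz.
224.75 kHz mod fs = 42.15 kHz.
42.15 kHz > fs/2 = 22.825 kHz, folds to fs − 42.15 kHz = 3.5 kHz.
13.4 kHz ≤ fs/2 = 22.825 kHz, passes unchanged.
98.15 kHz mod fs = 6.85 kHz.
6.85 kHz ≤ fs/2 = 22.825 kHz, appears at 6.85 kHz.
27.75 kHz > fs/2 = 22.825 kHz, folds to fs − 27.75 kHz = 17.9 kHz.
Distinct values: {3.5 kHz, 6.85 kHz, 13.4 kHz, 17.9 kHz} → 4.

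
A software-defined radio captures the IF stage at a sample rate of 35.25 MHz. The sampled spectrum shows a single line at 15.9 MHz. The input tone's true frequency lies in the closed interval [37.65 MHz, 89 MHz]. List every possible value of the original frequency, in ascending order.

51.15 MHz, 54.6 MHz, 86.4 MHz

Frequencies that alias to 15.9 MHz are k·fs ± 15.9 MHz for integer k ≥ 0.
k=0: 15.9 MHz.
k=1: 19.35 MHz, 51.15 MHz.
k=2: 54.6 MHz, 86.4 MHz.
k=3: 89.85 MHz, 121.65 MHz.
Within [37.65 MHz, 89 MHz]: 51.15 MHz, 54.6 MHz, 86.4 MHz.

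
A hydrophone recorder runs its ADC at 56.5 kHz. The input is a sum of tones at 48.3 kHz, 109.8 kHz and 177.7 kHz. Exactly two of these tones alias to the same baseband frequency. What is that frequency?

fs/2 = 28.25 kHz.
48.3 kHz > fs/2 = 28.25 kHz, folds to fs − 48.3 kHz = 8.2 kHz.
109.8 kHz mod fs = 53.3 kHz.
53.3 kHz > fs/2 = 28.25 kHz, folds to fs − 53.3 kHz = 3.2 kHz.
177.7 kHz mod fs = 8.2 kHz.
8.2 kHz ≤ fs/2 = 28.25 kHz, appears at 8.2 kHz.
48.3 kHz and 177.7 kHz both map to 8.2 kHz.

8.2 kHz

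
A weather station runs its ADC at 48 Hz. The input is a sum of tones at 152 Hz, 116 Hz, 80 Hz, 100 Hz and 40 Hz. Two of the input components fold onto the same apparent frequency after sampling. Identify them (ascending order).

fs/2 = 24 Hz.
152 Hz mod fs = 8 Hz.
8 Hz ≤ fs/2 = 24 Hz, appears at 8 Hz.
116 Hz mod fs = 20 Hz.
20 Hz ≤ fs/2 = 24 Hz, appears at 20 Hz.
80 Hz mod fs = 32 Hz.
32 Hz > fs/2 = 24 Hz, folds to fs − 32 Hz = 16 Hz.
100 Hz mod fs = 4 Hz.
4 Hz ≤ fs/2 = 24 Hz, appears at 4 Hz.
40 Hz > fs/2 = 24 Hz, folds to fs − 40 Hz = 8 Hz.
40 Hz and 152 Hz both map to 8 Hz.

40 Hz, 152 Hz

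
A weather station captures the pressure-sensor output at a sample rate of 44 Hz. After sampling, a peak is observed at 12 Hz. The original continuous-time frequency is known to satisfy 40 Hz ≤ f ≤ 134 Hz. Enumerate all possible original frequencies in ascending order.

56 Hz, 76 Hz, 100 Hz, 120 Hz

Frequencies that alias to 12 Hz are k·fs ± 12 Hz for integer k ≥ 0.
k=0: 12 Hz.
k=1: 32 Hz, 56 Hz.
k=2: 76 Hz, 100 Hz.
k=3: 120 Hz, 144 Hz.
k=4: 164 Hz, 188 Hz.
Within [40 Hz, 134 Hz]: 56 Hz, 76 Hz, 100 Hz, 120 Hz.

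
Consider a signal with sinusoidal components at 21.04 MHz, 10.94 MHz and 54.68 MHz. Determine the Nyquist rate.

Highest-frequency component: 54.68 MHz.
Nyquist rate = 2 × 54.68 MHz = 109.36 MHz.

109.36 MHz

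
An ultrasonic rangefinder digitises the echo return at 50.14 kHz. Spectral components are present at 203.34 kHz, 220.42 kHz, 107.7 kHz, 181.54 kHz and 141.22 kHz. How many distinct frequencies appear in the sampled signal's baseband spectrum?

fs/2 = 25.07 kHz.
203.34 kHz mod fs = 2.78 kHz.
2.78 kHz ≤ fs/2 = 25.07 kHz, appears at 2.78 kHz.
220.42 kHz mod fs = 19.86 kHz.
19.86 kHz ≤ fs/2 = 25.07 kHz, appears at 19.86 kHz.
107.7 kHz mod fs = 7.42 kHz.
7.42 kHz ≤ fs/2 = 25.07 kHz, appears at 7.42 kHz.
181.54 kHz mod fs = 31.12 kHz.
31.12 kHz > fs/2 = 25.07 kHz, folds to fs − 31.12 kHz = 19.02 kHz.
141.22 kHz mod fs = 40.94 kHz.
40.94 kHz > fs/2 = 25.07 kHz, folds to fs − 40.94 kHz = 9.2 kHz.
Distinct values: {2.78 kHz, 7.42 kHz, 9.2 kHz, 19.02 kHz, 19.86 kHz} → 5.

5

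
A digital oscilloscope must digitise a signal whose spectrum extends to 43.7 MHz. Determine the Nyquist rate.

87.4 MHz

Nyquist rate = 2 × 43.7 MHz = 87.4 MHz.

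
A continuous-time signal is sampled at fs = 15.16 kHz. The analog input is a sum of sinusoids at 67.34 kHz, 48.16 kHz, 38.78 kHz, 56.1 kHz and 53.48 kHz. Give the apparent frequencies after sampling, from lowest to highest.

2.68 kHz, 4.54 kHz, 6.7 kHz, 7.16 kHz

fs/2 = 7.58 kHz.
67.34 kHz mod fs = 6.7 kHz.
6.7 kHz ≤ fs/2 = 7.58 kHz, appears at 6.7 kHz.
48.16 kHz mod fs = 2.68 kHz.
2.68 kHz ≤ fs/2 = 7.58 kHz, appears at 2.68 kHz.
38.78 kHz mod fs = 8.46 kHz.
8.46 kHz > fs/2 = 7.58 kHz, folds to fs − 8.46 kHz = 6.7 kHz.
56.1 kHz mod fs = 10.62 kHz.
10.62 kHz > fs/2 = 7.58 kHz, folds to fs − 10.62 kHz = 4.54 kHz.
53.48 kHz mod fs = 8 kHz.
8 kHz > fs/2 = 7.58 kHz, folds to fs − 8 kHz = 7.16 kHz.
Distinct values: {2.68 kHz, 4.54 kHz, 6.7 kHz, 7.16 kHz}.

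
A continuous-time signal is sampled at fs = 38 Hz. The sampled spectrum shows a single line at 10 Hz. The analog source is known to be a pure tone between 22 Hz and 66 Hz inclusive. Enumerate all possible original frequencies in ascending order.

Frequencies that alias to 10 Hz are k·fs ± 10 Hz for integer k ≥ 0.
k=0: 10 Hz.
k=1: 28 Hz, 48 Hz.
k=2: 66 Hz, 86 Hz.
k=3: 104 Hz, 124 Hz.
Within [22 Hz, 66 Hz]: 28 Hz, 48 Hz, 66 Hz.

28 Hz, 48 Hz, 66 Hz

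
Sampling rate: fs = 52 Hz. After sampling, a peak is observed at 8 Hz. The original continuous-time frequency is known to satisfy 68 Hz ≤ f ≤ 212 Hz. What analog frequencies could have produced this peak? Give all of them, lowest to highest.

Frequencies that alias to 8 Hz are k·fs ± 8 Hz for integer k ≥ 0.
k=0: 8 Hz.
k=1: 44 Hz, 60 Hz.
k=2: 96 Hz, 112 Hz.
k=3: 148 Hz, 164 Hz.
k=4: 200 Hz, 216 Hz.
k=5: 252 Hz, 268 Hz.
Within [68 Hz, 212 Hz]: 96 Hz, 112 Hz, 148 Hz, 164 Hz, 200 Hz.

96 Hz, 112 Hz, 148 Hz, 164 Hz, 200 Hz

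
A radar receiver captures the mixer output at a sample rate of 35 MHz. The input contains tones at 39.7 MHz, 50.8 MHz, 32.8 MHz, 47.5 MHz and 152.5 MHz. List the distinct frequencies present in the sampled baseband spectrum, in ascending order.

2.2 MHz, 4.7 MHz, 12.5 MHz, 15.8 MHz

fs/2 = 17.5 MHz.
39.7 MHz mod fs = 4.7 MHz.
4.7 MHz ≤ fs/2 = 17.5 MHz, appears at 4.7 MHz.
50.8 MHz mod fs = 15.8 MHz.
15.8 MHz ≤ fs/2 = 17.5 MHz, appears at 15.8 MHz.
32.8 MHz > fs/2 = 17.5 MHz, folds to fs − 32.8 MHz = 2.2 MHz.
47.5 MHz mod fs = 12.5 MHz.
12.5 MHz ≤ fs/2 = 17.5 MHz, appears at 12.5 MHz.
152.5 MHz mod fs = 12.5 MHz.
12.5 MHz ≤ fs/2 = 17.5 MHz, appears at 12.5 MHz.
Distinct values: {2.2 MHz, 4.7 MHz, 12.5 MHz, 15.8 MHz}.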